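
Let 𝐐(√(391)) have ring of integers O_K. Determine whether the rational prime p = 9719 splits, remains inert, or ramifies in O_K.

p splits

391 mod 4 = 3, hence disc K = 4·391 = 1564 and O_K = ℤ[√391].
Since gcd(9719, 1564) = 1 the prime 9719 does not ramify.
Euler's criterion: 391^4859 mod 9719 = 1. Thus (391|9719) = 1.
Legendre symbol 1 ⇒ 9719 is split.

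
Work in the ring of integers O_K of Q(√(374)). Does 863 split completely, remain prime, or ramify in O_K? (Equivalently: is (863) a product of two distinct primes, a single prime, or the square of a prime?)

863 remains inert

d = 374 ≡ 2 (mod 4), so O_K = ℤ[√374] and disc(K) = 4d = 1496.
863 ∤ 1496, so 863 is unramified.
Legendre symbol by Euler's criterion: (374/863) ≡ 374^431 ≡ 862 (mod 863), i.e. (374/863) = -1.
d is a non-residue mod p, hence 863 remains inert in O_K.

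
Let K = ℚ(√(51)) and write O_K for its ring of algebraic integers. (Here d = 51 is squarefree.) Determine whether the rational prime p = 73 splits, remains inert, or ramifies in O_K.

d = 51 ≡ 3 (mod 4), so O_K = ℤ[√51] and disc(K) = 4d = 204.
73 ∤ 204, so 73 is unramified.
Euler's criterion: 51^36 mod 73 = 72. Thus (51|73) = -1.
(51/73) = -1, so 73 is inert.

p is inert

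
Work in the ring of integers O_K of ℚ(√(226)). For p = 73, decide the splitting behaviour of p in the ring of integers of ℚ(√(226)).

226 mod 4 = 2, hence disc K = 4·226 = 904 and O_K = ℤ[√226].
73 ∤ 904, so 73 is unramified.
Legendre symbol by Euler's criterion: (226/73) ≡ 226^36 ≡ 72 (mod 73), i.e. (226/73) = -1.
Legendre symbol -1 ⇒ 73 is inert.

inert — (73) stays prime in O_K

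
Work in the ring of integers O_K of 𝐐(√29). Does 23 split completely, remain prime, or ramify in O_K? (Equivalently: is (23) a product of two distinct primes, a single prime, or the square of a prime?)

split

29 mod 4 = 1, hence disc K = 29 and O_K = ℤ[(1+√29)/2].
disc(K) = 29 is not divisible by 23; 23 is unramified.
Euler's criterion: 29^11 mod 23 = 1. Thus (29|23) = 1.
Legendre symbol 1 ⇒ 23 is split.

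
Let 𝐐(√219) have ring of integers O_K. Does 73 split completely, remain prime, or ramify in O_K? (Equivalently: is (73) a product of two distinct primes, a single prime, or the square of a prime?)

ramifies in O_K

Since 219 ≢ 1 mod 4, the ring of integers is ℤ[√219] with discriminant 4·219 = 876.
Ramification test: 73 | 876. The prime 73 ramifies in K.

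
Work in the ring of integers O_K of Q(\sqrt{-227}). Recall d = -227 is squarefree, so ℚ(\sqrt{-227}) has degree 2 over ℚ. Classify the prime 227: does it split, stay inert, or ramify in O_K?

Since -227 ≡ 1 mod 4, the ring of integers is ℤ[(1+√-227)/2] with discriminant -227.
disc(K) = -227 = 227·(-1), so p = 227 is ramified.

227 is ramified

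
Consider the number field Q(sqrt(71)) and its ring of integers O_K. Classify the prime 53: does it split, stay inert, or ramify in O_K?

remains prime (inert)

d = 71 ≡ 3 (mod 4), so O_K = ℤ[√71] and disc(K) = 4d = 284.
53 ∤ 284, so 53 is unramified.
Compute (71/53) via Euler: 18^((53-1)/2) mod 53 = 52, so (71/53) = -1.
Legendre symbol -1 ⇒ 53 is inert.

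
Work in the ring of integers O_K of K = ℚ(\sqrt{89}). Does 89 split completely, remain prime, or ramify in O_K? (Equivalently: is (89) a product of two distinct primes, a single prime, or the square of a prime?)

Since 89 ≡ 1 mod 4, the ring of integers is ℤ[(1+√89)/2] with discriminant 89.
Ramification test: 89 | 89. The prime 89 ramifies in K.

89 is ramified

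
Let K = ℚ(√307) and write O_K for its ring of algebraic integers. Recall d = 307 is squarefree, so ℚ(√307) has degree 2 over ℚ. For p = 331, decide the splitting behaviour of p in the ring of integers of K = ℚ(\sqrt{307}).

331 remains inert

307 mod 4 = 3, hence disc K = 4·307 = 1228 and O_K = ℤ[√307].
Since gcd(331, 1228) = 1 the prime 331 does not ramify.
Compute (307/331) via Euler: 307^((331-1)/2) mod 331 = 330, so (307/331) = -1.
Legendre symbol -1 ⇒ 331 is inert.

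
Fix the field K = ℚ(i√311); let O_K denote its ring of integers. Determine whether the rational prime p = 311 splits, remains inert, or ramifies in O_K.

-311 mod 4 = 1, hence disc K = -311 and O_K = ℤ[(1+√-311)/2].
disc(K) = -311 = 311·(-1), so p = 311 is ramified.

p ramifies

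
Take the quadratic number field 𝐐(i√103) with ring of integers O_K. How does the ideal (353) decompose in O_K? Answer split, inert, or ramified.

inert

Since -103 ≡ 1 mod 4, the ring of integers is ℤ[(1+√-103)/2] with discriminant -103.
disc(K) = -103 is not divisible by 353; 353 is unramified.
Compute (-103/353) via Euler: 250^((353-1)/2) mod 353 = 352, so (-103/353) = -1.
Legendre symbol -1 ⇒ 353 is inert.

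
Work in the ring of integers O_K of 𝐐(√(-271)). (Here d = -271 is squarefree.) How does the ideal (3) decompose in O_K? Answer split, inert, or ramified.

remains prime (inert)

d = -271 ≡ 1 (mod 4), so O_K = ℤ[(1+√-271)/2] and disc(K) = d = -271.
3 ∤ -271, so 3 is unramified.
Compute (-271/3) via Euler: 2^((3-1)/2) mod 3 = 2, so (-271/3) = -1.
Legendre symbol -1 ⇒ 3 is inert.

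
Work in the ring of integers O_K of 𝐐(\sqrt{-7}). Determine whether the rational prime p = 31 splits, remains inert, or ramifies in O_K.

inert

-7 mod 4 = 1, hence disc K = -7 and O_K = ℤ[(1+√-7)/2].
Since gcd(31, -7) = 1 the prime 31 does not ramify.
(-7/31) = 24^15 mod 31 = 30, giving Legendre symbol -1.
d is a non-residue mod p, hence 31 remains inert in O_K.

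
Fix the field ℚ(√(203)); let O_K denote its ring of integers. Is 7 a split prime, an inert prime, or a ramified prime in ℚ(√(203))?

p ramifies

Since 203 ≢ 1 mod 4, the ring of integers is ℤ[√203] with discriminant 4·203 = 812.
7 divides disc(K) = 812, so 7 ramifies.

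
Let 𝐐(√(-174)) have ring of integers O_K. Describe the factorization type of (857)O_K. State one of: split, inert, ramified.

inert — (857) stays prime in O_K

d = -174 ≡ 2 (mod 4), so O_K = ℤ[√-174] and disc(K) = 4d = -696.
disc(K) = -696 is not divisible by 857; 857 is unramified.
Euler's criterion: (-174)^428 mod 857 = 856. Thus (-174|857) = -1.
d is a non-residue mod p, hence 857 remains inert in O_K.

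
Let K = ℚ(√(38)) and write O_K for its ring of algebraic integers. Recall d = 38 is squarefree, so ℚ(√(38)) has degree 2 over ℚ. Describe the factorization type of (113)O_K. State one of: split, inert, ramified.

inert — (113) stays prime in O_K

38 mod 4 = 2, hence disc K = 4·38 = 152 and O_K = ℤ[√38].
disc(K) = 152 is not divisible by 113; 113 is unramified.
(38/113) = 38^56 mod 113 = 112, giving Legendre symbol -1.
d is a non-residue mod p, hence 113 remains inert in O_K.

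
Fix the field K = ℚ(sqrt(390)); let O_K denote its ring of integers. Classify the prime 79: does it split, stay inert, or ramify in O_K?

p is inert

Since 390 ≢ 1 mod 4, the ring of integers is ℤ[√390] with discriminant 4·390 = 1560.
Since gcd(79, 1560) = 1 the prime 79 does not ramify.
(390/79) = 74^39 mod 79 = 78, giving Legendre symbol -1.
Legendre symbol -1 ⇒ 79 is inert.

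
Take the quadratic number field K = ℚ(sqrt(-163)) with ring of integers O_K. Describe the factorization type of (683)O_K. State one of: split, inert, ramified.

683 remains inert

Since -163 ≡ 1 mod 4, the ring of integers is ℤ[(1+√-163)/2] with discriminant -163.
683 ∤ -163, so 683 is unramified.
Compute (-163/683) via Euler: 520^((683-1)/2) mod 683 = 682, so (-163/683) = -1.
Legendre symbol -1 ⇒ 683 is inert.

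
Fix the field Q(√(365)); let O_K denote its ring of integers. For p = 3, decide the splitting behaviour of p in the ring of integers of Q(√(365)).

365 mod 4 = 1, hence disc K = 365 and O_K = ℤ[(1+√365)/2].
disc(K) = 365 is not divisible by 3; 3 is unramified.
Legendre symbol by Euler's criterion: (365/3) ≡ 365^1 ≡ 2 (mod 3), i.e. (365/3) = -1.
(365/3) = -1, so 3 is inert.

3 remains inert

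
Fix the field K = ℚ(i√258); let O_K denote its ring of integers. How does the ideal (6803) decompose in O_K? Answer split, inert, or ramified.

-258 mod 4 = 2, hence disc K = 4·(-258) = -1032 and O_K = ℤ[√-258].
disc(K) = -1032 is not divisible by 6803; 6803 is unramified.
Euler's criterion: (-258)^3401 mod 6803 = 6802. Thus (-258|6803) = -1.
Legendre symbol -1 ⇒ 6803 is inert.

p is inert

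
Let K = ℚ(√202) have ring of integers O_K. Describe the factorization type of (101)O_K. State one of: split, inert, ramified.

Since 202 ≢ 1 mod 4, the ring of integers is ℤ[√202] with discriminant 4·202 = 808.
101 divides disc(K) = 808, so 101 ramifies.

101 is ramified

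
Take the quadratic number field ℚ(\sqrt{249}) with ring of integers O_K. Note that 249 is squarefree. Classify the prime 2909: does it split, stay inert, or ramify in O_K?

inert

249 mod 4 = 1, hence disc K = 249 and O_K = ℤ[(1+√249)/2].
disc(K) = 249 is not divisible by 2909; 2909 is unramified.
Legendre symbol by Euler's criterion: (249/2909) ≡ 249^1454 ≡ 2908 (mod 2909), i.e. (249/2909) = -1.
Legendre symbol -1 ⇒ 2909 is inert.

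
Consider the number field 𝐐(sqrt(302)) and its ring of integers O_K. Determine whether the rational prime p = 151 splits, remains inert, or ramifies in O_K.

ramified

Since 302 ≢ 1 mod 4, the ring of integers is ℤ[√302] with discriminant 4·302 = 1208.
Ramification test: 151 | 1208. The prime 151 ramifies in K.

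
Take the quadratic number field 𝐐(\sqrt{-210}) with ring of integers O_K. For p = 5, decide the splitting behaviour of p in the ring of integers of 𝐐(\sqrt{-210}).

Since -210 ≢ 1 mod 4, the ring of integers is ℤ[√-210] with discriminant 4·(-210) = -840.
Ramification test: 5 | -840. The prime 5 ramifies in K.

ramifies in O_K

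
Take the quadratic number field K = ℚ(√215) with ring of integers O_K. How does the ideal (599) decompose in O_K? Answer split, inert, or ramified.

d = 215 ≡ 3 (mod 4), so O_K = ℤ[√215] and disc(K) = 4d = 860.
Since gcd(599, 860) = 1 the prime 599 does not ramify.
Legendre symbol by Euler's criterion: (215/599) ≡ 215^299 ≡ 598 (mod 599), i.e. (215/599) = -1.
Legendre symbol -1 ⇒ 599 is inert.

p is inert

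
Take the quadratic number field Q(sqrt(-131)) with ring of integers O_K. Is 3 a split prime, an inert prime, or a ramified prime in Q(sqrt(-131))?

Since -131 ≡ 1 mod 4, the ring of integers is ℤ[(1+√-131)/2] with discriminant -131.
disc(K) = -131 is not divisible by 3; 3 is unramified.
(-131/3) = 1^1 mod 3 = 1, giving Legendre symbol 1.
Legendre symbol 1 ⇒ 3 is split.

p splits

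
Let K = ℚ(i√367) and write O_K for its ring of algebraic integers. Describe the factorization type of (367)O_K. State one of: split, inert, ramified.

367 is ramified

d = -367 ≡ 1 (mod 4), so O_K = ℤ[(1+√-367)/2] and disc(K) = d = -367.
Ramification test: 367 | -367. The prime 367 ramifies in K.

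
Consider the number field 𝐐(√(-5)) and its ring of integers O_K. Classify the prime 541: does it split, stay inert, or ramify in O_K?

-5 mod 4 = 3, hence disc K = 4·(-5) = -20 and O_K = ℤ[√-5].
Since gcd(541, -20) = 1 the prime 541 does not ramify.
(-5/541) = 536^270 mod 541 = 1, giving Legendre symbol 1.
d is a quadratic residue mod p, hence 541 splits in O_K.

541 splits in O_K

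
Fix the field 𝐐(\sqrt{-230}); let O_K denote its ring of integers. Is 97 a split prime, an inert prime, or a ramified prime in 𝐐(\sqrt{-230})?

-230 mod 4 = 2, hence disc K = 4·(-230) = -920 and O_K = ℤ[√-230].
97 ∤ -920, so 97 is unramified.
(-230/97) = 61^48 mod 97 = 1, giving Legendre symbol 1.
Legendre symbol 1 ⇒ 97 is split.

splits completely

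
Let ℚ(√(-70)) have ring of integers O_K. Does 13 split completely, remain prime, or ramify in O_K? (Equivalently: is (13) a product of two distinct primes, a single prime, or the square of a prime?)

inert

-70 mod 4 = 2, hence disc K = 4·(-70) = -280 and O_K = ℤ[√-70].
disc(K) = -280 is not divisible by 13; 13 is unramified.
Euler's criterion: (-70)^6 mod 13 = 12. Thus (-70|13) = -1.
(-70/13) = -1, so 13 is inert.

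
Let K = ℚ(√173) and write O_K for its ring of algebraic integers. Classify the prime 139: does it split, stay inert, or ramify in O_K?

139 splits in O_K

d = 173 ≡ 1 (mod 4), so O_K = ℤ[(1+√173)/2] and disc(K) = d = 173.
disc(K) = 173 is not divisible by 139; 139 is unramified.
Euler's criterion: 173^69 mod 139 = 1. Thus (173|139) = 1.
d is a quadratic residue mod p, hence 139 splits in O_K.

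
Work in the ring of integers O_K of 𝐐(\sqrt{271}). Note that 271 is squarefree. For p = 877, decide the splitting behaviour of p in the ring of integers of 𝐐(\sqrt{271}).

d = 271 ≡ 3 (mod 4), so O_K = ℤ[√271] and disc(K) = 4d = 1084.
Since gcd(877, 1084) = 1 the prime 877 does not ramify.
Compute (271/877) via Euler: 271^((877-1)/2) mod 877 = 1, so (271/877) = 1.
Legendre symbol 1 ⇒ 877 is split.

p splits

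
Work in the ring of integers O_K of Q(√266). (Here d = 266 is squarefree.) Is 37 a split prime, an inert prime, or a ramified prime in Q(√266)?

split — (37) = 𝔭₁𝔭₂ with 𝔭₁ ≠ 𝔭₂

d = 266 ≡ 2 (mod 4), so O_K = ℤ[√266] and disc(K) = 4d = 1064.
37 ∤ 1064, so 37 is unramified.
Legendre symbol by Euler's criterion: (266/37) ≡ 266^18 ≡ 1 (mod 37), i.e. (266/37) = 1.
Legendre symbol 1 ⇒ 37 is split.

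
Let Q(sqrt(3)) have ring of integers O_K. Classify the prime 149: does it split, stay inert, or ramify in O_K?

remains prime (inert)

3 mod 4 = 3, hence disc K = 4·3 = 12 and O_K = ℤ[√3].
Since gcd(149, 12) = 1 the prime 149 does not ramify.
Compute (3/149) via Euler: 3^((149-1)/2) mod 149 = 148, so (3/149) = -1.
Legendre symbol -1 ⇒ 149 is inert.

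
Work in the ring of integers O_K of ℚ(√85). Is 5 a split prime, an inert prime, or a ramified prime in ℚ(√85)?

p ramifies

d = 85 ≡ 1 (mod 4), so O_K = ℤ[(1+√85)/2] and disc(K) = d = 85.
5 divides disc(K) = 85, so 5 ramifies.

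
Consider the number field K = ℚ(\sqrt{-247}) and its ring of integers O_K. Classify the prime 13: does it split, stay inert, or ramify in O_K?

Since -247 ≡ 1 mod 4, the ring of integers is ℤ[(1+√-247)/2] with discriminant -247.
13 divides disc(K) = -247, so 13 ramifies.

ramified — (13) = 𝔭²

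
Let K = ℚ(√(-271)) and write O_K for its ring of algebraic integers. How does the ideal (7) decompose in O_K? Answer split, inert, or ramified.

Since -271 ≡ 1 mod 4, the ring of integers is ℤ[(1+√-271)/2] with discriminant -271.
7 ∤ -271, so 7 is unramified.
Compute (-271/7) via Euler: 2^((7-1)/2) mod 7 = 1, so (-271/7) = 1.
Legendre symbol 1 ⇒ 7 is split.

p splits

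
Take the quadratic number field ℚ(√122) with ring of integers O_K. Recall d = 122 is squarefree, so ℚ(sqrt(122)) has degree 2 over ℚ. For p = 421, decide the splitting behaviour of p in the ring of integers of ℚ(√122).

122 mod 4 = 2, hence disc K = 4·122 = 488 and O_K = ℤ[√122].
421 ∤ 488, so 421 is unramified.
Compute (122/421) via Euler: 122^((421-1)/2) mod 421 = 1, so (122/421) = 1.
d is a quadratic residue mod p, hence 421 splits in O_K.

421 splits in O_K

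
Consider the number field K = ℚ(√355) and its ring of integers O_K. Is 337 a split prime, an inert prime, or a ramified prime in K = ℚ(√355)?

355 mod 4 = 3, hence disc K = 4·355 = 1420 and O_K = ℤ[√355].
Since gcd(337, 1420) = 1 the prime 337 does not ramify.
Euler's criterion: 355^168 mod 337 = 1. Thus (355|337) = 1.
(355/337) = 1, so 337 splits.

337 splits in O_K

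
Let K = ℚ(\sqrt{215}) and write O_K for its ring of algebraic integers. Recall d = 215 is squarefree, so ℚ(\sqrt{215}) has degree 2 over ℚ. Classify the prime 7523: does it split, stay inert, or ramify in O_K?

7523 splits in O_K

Since 215 ≢ 1 mod 4, the ring of integers is ℤ[√215] with discriminant 4·215 = 860.
disc(K) = 860 is not divisible by 7523; 7523 is unramified.
Compute (215/7523) via Euler: 215^((7523-1)/2) mod 7523 = 1, so (215/7523) = 1.
Legendre symbol 1 ⇒ 7523 is split.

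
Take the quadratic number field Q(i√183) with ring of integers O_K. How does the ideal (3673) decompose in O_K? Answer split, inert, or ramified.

Since -183 ≡ 1 mod 4, the ring of integers is ℤ[(1+√-183)/2] with discriminant -183.
Since gcd(3673, -183) = 1 the prime 3673 does not ramify.
Legendre symbol by Euler's criterion: (-183/3673) ≡ (-183)^1836 ≡ 1 (mod 3673), i.e. (-183/3673) = 1.
d is a quadratic residue mod p, hence 3673 splits in O_K.

3673 splits in O_K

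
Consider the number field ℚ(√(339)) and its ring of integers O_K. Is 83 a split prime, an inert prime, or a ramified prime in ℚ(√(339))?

splits completely

Since 339 ≢ 1 mod 4, the ring of integers is ℤ[√339] with discriminant 4·339 = 1356.
disc(K) = 1356 is not divisible by 83; 83 is unramified.
Legendre symbol by Euler's criterion: (339/83) ≡ 339^41 ≡ 1 (mod 83), i.e. (339/83) = 1.
d is a quadratic residue mod p, hence 83 splits in O_K.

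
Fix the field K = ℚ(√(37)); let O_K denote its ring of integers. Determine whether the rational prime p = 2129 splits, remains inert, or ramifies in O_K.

Since 37 ≡ 1 mod 4, the ring of integers is ℤ[(1+√37)/2] with discriminant 37.
disc(K) = 37 is not divisible by 2129; 2129 is unramified.
Compute (37/2129) via Euler: 37^((2129-1)/2) mod 2129 = 2128, so (37/2129) = -1.
Legendre symbol -1 ⇒ 2129 is inert.

inert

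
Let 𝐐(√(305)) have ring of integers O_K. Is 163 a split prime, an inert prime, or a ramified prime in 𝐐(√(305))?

Since 305 ≡ 1 mod 4, the ring of integers is ℤ[(1+√305)/2] with discriminant 305.
Since gcd(163, 305) = 1 the prime 163 does not ramify.
Euler's criterion: 305^81 mod 163 = 162. Thus (305|163) = -1.
Legendre symbol -1 ⇒ 163 is inert.

163 remains inert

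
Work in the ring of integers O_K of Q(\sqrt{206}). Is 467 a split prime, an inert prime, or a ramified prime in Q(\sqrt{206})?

Since 206 ≢ 1 mod 4, the ring of integers is ℤ[√206] with discriminant 4·206 = 824.
467 ∤ 824, so 467 is unramified.
Euler's criterion: 206^233 mod 467 = 1. Thus (206|467) = 1.
Legendre symbol 1 ⇒ 467 is split.

split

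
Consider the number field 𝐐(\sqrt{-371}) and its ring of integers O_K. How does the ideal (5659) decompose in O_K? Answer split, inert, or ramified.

-371 mod 4 = 1, hence disc K = -371 and O_K = ℤ[(1+√-371)/2].
5659 ∤ -371, so 5659 is unramified.
(-371/5659) = 5288^2829 mod 5659 = 1, giving Legendre symbol 1.
d is a quadratic residue mod p, hence 5659 splits in O_K.

split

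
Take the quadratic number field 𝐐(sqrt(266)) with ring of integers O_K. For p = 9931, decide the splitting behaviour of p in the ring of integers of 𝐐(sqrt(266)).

266 mod 4 = 2, hence disc K = 4·266 = 1064 and O_K = ℤ[√266].
9931 ∤ 1064, so 9931 is unramified.
(266/9931) = 266^4965 mod 9931 = 9930, giving Legendre symbol -1.
Legendre symbol -1 ⇒ 9931 is inert.

inert — (9931) stays prime in O_K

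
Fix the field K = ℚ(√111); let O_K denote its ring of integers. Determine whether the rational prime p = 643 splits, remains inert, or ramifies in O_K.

split

d = 111 ≡ 3 (mod 4), so O_K = ℤ[√111] and disc(K) = 4d = 444.
disc(K) = 444 is not divisible by 643; 643 is unramified.
Legendre symbol by Euler's criterion: (111/643) ≡ 111^321 ≡ 1 (mod 643), i.e. (111/643) = 1.
(111/643) = 1, so 643 splits.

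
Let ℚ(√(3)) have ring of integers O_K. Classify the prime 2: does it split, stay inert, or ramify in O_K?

2 is ramified

3 mod 4 = 3, hence disc K = 4·3 = 12 and O_K = ℤ[√3].
Ramification test: 2 | 12. The prime 2 ramifies in K.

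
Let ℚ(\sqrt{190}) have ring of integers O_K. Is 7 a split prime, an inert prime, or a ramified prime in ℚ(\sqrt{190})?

7 splits in O_K

d = 190 ≡ 2 (mod 4), so O_K = ℤ[√190] and disc(K) = 4d = 760.
Since gcd(7, 760) = 1 the prime 7 does not ramify.
Legendre symbol by Euler's criterion: (190/7) ≡ 190^3 ≡ 1 (mod 7), i.e. (190/7) = 1.
(190/7) = 1, so 7 splits.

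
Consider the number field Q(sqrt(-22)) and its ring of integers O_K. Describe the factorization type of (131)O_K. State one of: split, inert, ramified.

splits completely

d = -22 ≡ 2 (mod 4), so O_K = ℤ[√-22] and disc(K) = 4d = -88.
disc(K) = -88 is not divisible by 131; 131 is unramified.
Euler's criterion: (-22)^65 mod 131 = 1. Thus (-22|131) = 1.
(-22/131) = 1, so 131 splits.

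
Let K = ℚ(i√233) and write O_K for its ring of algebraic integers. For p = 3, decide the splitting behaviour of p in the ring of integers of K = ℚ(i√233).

d = -233 ≡ 3 (mod 4), so O_K = ℤ[√-233] and disc(K) = 4d = -932.
disc(K) = -932 is not divisible by 3; 3 is unramified.
Euler's criterion: (-233)^1 mod 3 = 1. Thus (-233|3) = 1.
d is a quadratic residue mod p, hence 3 splits in O_K.

split — (3) = 𝔭₁𝔭₂ with 𝔭₁ ≠ 𝔭₂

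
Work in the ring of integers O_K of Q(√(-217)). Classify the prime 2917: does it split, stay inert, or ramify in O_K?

p splits

d = -217 ≡ 3 (mod 4), so O_K = ℤ[√-217] and disc(K) = 4d = -868.
2917 ∤ -868, so 2917 is unramified.
(-217/2917) = 2700^1458 mod 2917 = 1, giving Legendre symbol 1.
Legendre symbol 1 ⇒ 2917 is split.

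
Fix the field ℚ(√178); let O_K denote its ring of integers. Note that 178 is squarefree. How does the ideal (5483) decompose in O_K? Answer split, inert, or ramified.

d = 178 ≡ 2 (mod 4), so O_K = ℤ[√178] and disc(K) = 4d = 712.
Since gcd(5483, 712) = 1 the prime 5483 does not ramify.
Legendre symbol by Euler's criterion: (178/5483) ≡ 178^2741 ≡ 1 (mod 5483), i.e. (178/5483) = 1.
d is a quadratic residue mod p, hence 5483 splits in O_K.

split — (5483) = 𝔭₁𝔭₂ with 𝔭₁ ≠ 𝔭₂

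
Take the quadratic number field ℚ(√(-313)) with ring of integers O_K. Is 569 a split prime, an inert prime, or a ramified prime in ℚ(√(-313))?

d = -313 ≡ 3 (mod 4), so O_K = ℤ[√-313] and disc(K) = 4d = -1252.
Since gcd(569, -1252) = 1 the prime 569 does not ramify.
Legendre symbol by Euler's criterion: (-313/569) ≡ (-313)^284 ≡ 1 (mod 569), i.e. (-313/569) = 1.
(-313/569) = 1, so 569 splits.

splits completely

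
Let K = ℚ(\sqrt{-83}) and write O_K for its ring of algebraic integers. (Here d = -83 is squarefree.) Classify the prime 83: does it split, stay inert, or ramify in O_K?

ramified

d = -83 ≡ 1 (mod 4), so O_K = ℤ[(1+√-83)/2] and disc(K) = d = -83.
Ramification test: 83 | -83. The prime 83 ramifies in K.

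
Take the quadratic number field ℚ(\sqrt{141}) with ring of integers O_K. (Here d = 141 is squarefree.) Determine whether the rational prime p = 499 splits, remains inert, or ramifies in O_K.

p is inert

Since 141 ≡ 1 mod 4, the ring of integers is ℤ[(1+√141)/2] with discriminant 141.
Since gcd(499, 141) = 1 the prime 499 does not ramify.
Compute (141/499) via Euler: 141^((499-1)/2) mod 499 = 498, so (141/499) = -1.
(141/499) = -1, so 499 is inert.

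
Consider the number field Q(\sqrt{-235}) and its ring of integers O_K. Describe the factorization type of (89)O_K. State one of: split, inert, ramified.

splits completely

Since -235 ≡ 1 mod 4, the ring of integers is ℤ[(1+√-235)/2] with discriminant -235.
Since gcd(89, -235) = 1 the prime 89 does not ramify.
Euler's criterion: (-235)^44 mod 89 = 1. Thus (-235|89) = 1.
(-235/89) = 1, so 89 splits.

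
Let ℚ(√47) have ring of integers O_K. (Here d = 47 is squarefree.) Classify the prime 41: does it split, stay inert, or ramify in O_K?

d = 47 ≡ 3 (mod 4), so O_K = ℤ[√47] and disc(K) = 4d = 188.
Since gcd(41, 188) = 1 the prime 41 does not ramify.
Compute (47/41) via Euler: 6^((41-1)/2) mod 41 = 40, so (47/41) = -1.
(47/41) = -1, so 41 is inert.

inert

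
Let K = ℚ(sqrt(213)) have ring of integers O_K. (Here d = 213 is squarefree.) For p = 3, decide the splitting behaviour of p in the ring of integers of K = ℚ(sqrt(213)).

213 mod 4 = 1, hence disc K = 213 and O_K = ℤ[(1+√213)/2].
disc(K) = 213 = 3·71, so p = 3 is ramified.

ramifies in O_K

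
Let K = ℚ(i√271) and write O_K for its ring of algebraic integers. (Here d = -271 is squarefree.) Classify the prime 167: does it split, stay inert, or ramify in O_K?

split

Since -271 ≡ 1 mod 4, the ring of integers is ℤ[(1+√-271)/2] with discriminant -271.
disc(K) = -271 is not divisible by 167; 167 is unramified.
Compute (-271/167) via Euler: 63^((167-1)/2) mod 167 = 1, so (-271/167) = 1.
d is a quadratic residue mod p, hence 167 splits in O_K.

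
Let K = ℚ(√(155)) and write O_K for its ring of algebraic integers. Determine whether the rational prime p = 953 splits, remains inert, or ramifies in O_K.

split

d = 155 ≡ 3 (mod 4), so O_K = ℤ[√155] and disc(K) = 4d = 620.
disc(K) = 620 is not divisible by 953; 953 is unramified.
Legendre symbol by Euler's criterion: (155/953) ≡ 155^476 ≡ 1 (mod 953), i.e. (155/953) = 1.
Legendre symbol 1 ⇒ 953 is split.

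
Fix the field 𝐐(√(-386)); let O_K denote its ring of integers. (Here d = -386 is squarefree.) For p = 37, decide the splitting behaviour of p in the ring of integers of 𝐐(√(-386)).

p splits

d = -386 ≡ 2 (mod 4), so O_K = ℤ[√-386] and disc(K) = 4d = -1544.
37 ∤ -1544, so 37 is unramified.
(-386/37) = 21^18 mod 37 = 1, giving Legendre symbol 1.
d is a quadratic residue mod p, hence 37 splits in O_K.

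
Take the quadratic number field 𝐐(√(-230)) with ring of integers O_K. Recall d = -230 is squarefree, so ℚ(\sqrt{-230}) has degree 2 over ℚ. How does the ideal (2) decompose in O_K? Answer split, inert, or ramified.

p ramifies

d = -230 ≡ 2 (mod 4), so O_K = ℤ[√-230] and disc(K) = 4d = -920.
Ramification test: 2 | -920. The prime 2 ramifies in K.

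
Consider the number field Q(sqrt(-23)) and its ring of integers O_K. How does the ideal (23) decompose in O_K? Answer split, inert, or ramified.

Since -23 ≡ 1 mod 4, the ring of integers is ℤ[(1+√-23)/2] with discriminant -23.
disc(K) = -23 = 23·(-1), so p = 23 is ramified.

p ramifies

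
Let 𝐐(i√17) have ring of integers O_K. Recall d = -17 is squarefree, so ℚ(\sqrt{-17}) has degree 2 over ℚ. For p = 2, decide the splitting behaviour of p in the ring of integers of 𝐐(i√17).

d = -17 ≡ 3 (mod 4), so O_K = ℤ[√-17] and disc(K) = 4d = -68.
disc(K) = -68 = 2·(-34), so p = 2 is ramified.

ramified — (2) = 𝔭²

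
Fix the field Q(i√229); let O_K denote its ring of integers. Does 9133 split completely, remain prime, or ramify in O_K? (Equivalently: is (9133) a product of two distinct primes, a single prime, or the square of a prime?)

split

Since -229 ≢ 1 mod 4, the ring of integers is ℤ[√-229] with discriminant 4·(-229) = -916.
Since gcd(9133, -916) = 1 the prime 9133 does not ramify.
Legendre symbol by Euler's criterion: (-229/9133) ≡ (-229)^4566 ≡ 1 (mod 9133), i.e. (-229/9133) = 1.
(-229/9133) = 1, so 9133 splits.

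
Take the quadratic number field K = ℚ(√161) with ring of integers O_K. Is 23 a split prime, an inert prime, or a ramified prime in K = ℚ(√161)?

ramified — (23) = 𝔭²

d = 161 ≡ 1 (mod 4), so O_K = ℤ[(1+√161)/2] and disc(K) = d = 161.
disc(K) = 161 = 23·7, so p = 23 is ramified.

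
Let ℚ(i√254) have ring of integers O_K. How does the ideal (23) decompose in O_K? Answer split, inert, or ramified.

remains prime (inert)

-254 mod 4 = 2, hence disc K = 4·(-254) = -1016 and O_K = ℤ[√-254].
23 ∤ -1016, so 23 is unramified.
Euler's criterion: (-254)^11 mod 23 = 22. Thus (-254|23) = -1.
d is a non-residue mod p, hence 23 remains inert in O_K.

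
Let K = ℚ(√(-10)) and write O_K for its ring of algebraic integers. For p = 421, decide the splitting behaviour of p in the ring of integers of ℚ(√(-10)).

inert — (421) stays prime in O_K

d = -10 ≡ 2 (mod 4), so O_K = ℤ[√-10] and disc(K) = 4d = -40.
Since gcd(421, -40) = 1 the prime 421 does not ramify.
Legendre symbol by Euler's criterion: (-10/421) ≡ (-10)^210 ≡ 420 (mod 421), i.e. (-10/421) = -1.
Legendre symbol -1 ⇒ 421 is inert.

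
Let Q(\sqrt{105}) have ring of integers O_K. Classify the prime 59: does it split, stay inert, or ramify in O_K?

59 splits in O_K

105 mod 4 = 1, hence disc K = 105 and O_K = ℤ[(1+√105)/2].
59 ∤ 105, so 59 is unramified.
Legendre symbol by Euler's criterion: (105/59) ≡ 105^29 ≡ 1 (mod 59), i.e. (105/59) = 1.
Legendre symbol 1 ⇒ 59 is split.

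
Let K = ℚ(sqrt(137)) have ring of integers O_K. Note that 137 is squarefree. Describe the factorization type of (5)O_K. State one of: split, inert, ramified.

d = 137 ≡ 1 (mod 4), so O_K = ℤ[(1+√137)/2] and disc(K) = d = 137.
5 ∤ 137, so 5 is unramified.
Legendre symbol by Euler's criterion: (137/5) ≡ 137^2 ≡ 4 (mod 5), i.e. (137/5) = -1.
d is a non-residue mod p, hence 5 remains inert in O_K.

inert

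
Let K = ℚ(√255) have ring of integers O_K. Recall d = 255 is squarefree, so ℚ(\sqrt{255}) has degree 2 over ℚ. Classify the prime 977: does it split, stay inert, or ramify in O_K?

255 mod 4 = 3, hence disc K = 4·255 = 1020 and O_K = ℤ[√255].
Since gcd(977, 1020) = 1 the prime 977 does not ramify.
Compute (255/977) via Euler: 255^((977-1)/2) mod 977 = 1, so (255/977) = 1.
Legendre symbol 1 ⇒ 977 is split.

split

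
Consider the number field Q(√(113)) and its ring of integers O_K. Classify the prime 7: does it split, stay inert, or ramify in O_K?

113 mod 4 = 1, hence disc K = 113 and O_K = ℤ[(1+√113)/2].
disc(K) = 113 is not divisible by 7; 7 is unramified.
Legendre symbol by Euler's criterion: (113/7) ≡ 113^3 ≡ 1 (mod 7), i.e. (113/7) = 1.
Legendre symbol 1 ⇒ 7 is split.

splits completely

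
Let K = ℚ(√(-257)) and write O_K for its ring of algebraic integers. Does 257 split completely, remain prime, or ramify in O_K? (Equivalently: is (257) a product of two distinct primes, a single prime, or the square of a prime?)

ramified — (257) = 𝔭²

-257 mod 4 = 3, hence disc K = 4·(-257) = -1028 and O_K = ℤ[√-257].
257 divides disc(K) = -1028, so 257 ramifies.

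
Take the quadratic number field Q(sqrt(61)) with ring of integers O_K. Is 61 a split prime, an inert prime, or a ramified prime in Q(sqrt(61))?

61 is ramified

Since 61 ≡ 1 mod 4, the ring of integers is ℤ[(1+√61)/2] with discriminant 61.
Ramification test: 61 | 61. The prime 61 ramifies in K.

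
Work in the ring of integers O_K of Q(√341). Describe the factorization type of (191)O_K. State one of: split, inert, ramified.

p splits

Since 341 ≡ 1 mod 4, the ring of integers is ℤ[(1+√341)/2] with discriminant 341.
Since gcd(191, 341) = 1 the prime 191 does not ramify.
(341/191) = 150^95 mod 191 = 1, giving Legendre symbol 1.
d is a quadratic residue mod p, hence 191 splits in O_K.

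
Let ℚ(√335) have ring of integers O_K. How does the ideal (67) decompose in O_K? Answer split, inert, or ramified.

d = 335 ≡ 3 (mod 4), so O_K = ℤ[√335] and disc(K) = 4d = 1340.
disc(K) = 1340 = 67·20, so p = 67 is ramified.

67 is ramified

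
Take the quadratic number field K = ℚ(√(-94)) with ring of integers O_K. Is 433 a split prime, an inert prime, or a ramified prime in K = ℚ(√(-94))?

inert — (433) stays prime in O_K

Since -94 ≢ 1 mod 4, the ring of integers is ℤ[√-94] with discriminant 4·(-94) = -376.
disc(K) = -376 is not divisible by 433; 433 is unramified.
(-94/433) = 339^216 mod 433 = 432, giving Legendre symbol -1.
d is a non-residue mod p, hence 433 remains inert in O_K.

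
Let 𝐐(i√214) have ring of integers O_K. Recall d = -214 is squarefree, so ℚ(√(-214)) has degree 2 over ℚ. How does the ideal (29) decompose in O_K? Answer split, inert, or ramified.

p is inert

Since -214 ≢ 1 mod 4, the ring of integers is ℤ[√-214] with discriminant 4·(-214) = -856.
disc(K) = -856 is not divisible by 29; 29 is unramified.
Euler's criterion: (-214)^14 mod 29 = 28. Thus (-214|29) = -1.
(-214/29) = -1, so 29 is inert.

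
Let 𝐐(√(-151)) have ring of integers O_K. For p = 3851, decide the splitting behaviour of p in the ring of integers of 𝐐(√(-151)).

3851 splits in O_K

-151 mod 4 = 1, hence disc K = -151 and O_K = ℤ[(1+√-151)/2].
disc(K) = -151 is not divisible by 3851; 3851 is unramified.
(-151/3851) = 3700^1925 mod 3851 = 1, giving Legendre symbol 1.
Legendre symbol 1 ⇒ 3851 is split.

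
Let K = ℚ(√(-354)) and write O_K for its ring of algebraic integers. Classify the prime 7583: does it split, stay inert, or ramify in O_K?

d = -354 ≡ 2 (mod 4), so O_K = ℤ[√-354] and disc(K) = 4d = -1416.
7583 ∤ -1416, so 7583 is unramified.
Compute (-354/7583) via Euler: 7229^((7583-1)/2) mod 7583 = 7582, so (-354/7583) = -1.
Legendre symbol -1 ⇒ 7583 is inert.

remains prime (inert)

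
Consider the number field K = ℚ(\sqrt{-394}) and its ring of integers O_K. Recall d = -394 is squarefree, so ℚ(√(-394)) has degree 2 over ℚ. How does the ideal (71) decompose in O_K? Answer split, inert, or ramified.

Since -394 ≢ 1 mod 4, the ring of integers is ℤ[√-394] with discriminant 4·(-394) = -1576.
71 ∤ -1576, so 71 is unramified.
Euler's criterion: (-394)^35 mod 71 = 1. Thus (-394|71) = 1.
Legendre symbol 1 ⇒ 71 is split.

71 splits in O_K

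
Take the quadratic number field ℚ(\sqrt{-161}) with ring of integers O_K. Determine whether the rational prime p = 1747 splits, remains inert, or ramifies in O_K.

d = -161 ≡ 3 (mod 4), so O_K = ℤ[√-161] and disc(K) = 4d = -644.
disc(K) = -644 is not divisible by 1747; 1747 is unramified.
(-161/1747) = 1586^873 mod 1747 = 1, giving Legendre symbol 1.
Legendre symbol 1 ⇒ 1747 is split.

splits completely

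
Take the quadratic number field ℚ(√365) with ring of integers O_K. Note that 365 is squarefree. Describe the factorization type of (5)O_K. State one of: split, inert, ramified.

ramified

Since 365 ≡ 1 mod 4, the ring of integers is ℤ[(1+√365)/2] with discriminant 365.
5 divides disc(K) = 365, so 5 ramifies.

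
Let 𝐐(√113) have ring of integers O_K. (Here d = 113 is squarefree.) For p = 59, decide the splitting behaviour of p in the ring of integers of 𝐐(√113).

d = 113 ≡ 1 (mod 4), so O_K = ℤ[(1+√113)/2] and disc(K) = d = 113.
disc(K) = 113 is not divisible by 59; 59 is unramified.
(113/59) = 54^29 mod 59 = 58, giving Legendre symbol -1.
Legendre symbol -1 ⇒ 59 is inert.

59 remains inert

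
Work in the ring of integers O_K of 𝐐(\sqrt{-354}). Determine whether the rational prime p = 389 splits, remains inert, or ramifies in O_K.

split

d = -354 ≡ 2 (mod 4), so O_K = ℤ[√-354] and disc(K) = 4d = -1416.
Since gcd(389, -1416) = 1 the prime 389 does not ramify.
Compute (-354/389) via Euler: 35^((389-1)/2) mod 389 = 1, so (-354/389) = 1.
d is a quadratic residue mod p, hence 389 splits in O_K.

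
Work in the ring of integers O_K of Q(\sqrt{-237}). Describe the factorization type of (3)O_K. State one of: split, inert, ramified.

d = -237 ≡ 3 (mod 4), so O_K = ℤ[√-237] and disc(K) = 4d = -948.
3 divides disc(K) = -948, so 3 ramifies.

ramified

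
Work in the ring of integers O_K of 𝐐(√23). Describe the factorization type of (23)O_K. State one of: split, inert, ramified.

d = 23 ≡ 3 (mod 4), so O_K = ℤ[√23] and disc(K) = 4d = 92.
disc(K) = 92 = 23·4, so p = 23 is ramified.

ramified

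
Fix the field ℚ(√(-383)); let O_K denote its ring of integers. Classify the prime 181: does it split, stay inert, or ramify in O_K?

d = -383 ≡ 1 (mod 4), so O_K = ℤ[(1+√-383)/2] and disc(K) = d = -383.
Since gcd(181, -383) = 1 the prime 181 does not ramify.
Euler's criterion: (-383)^90 mod 181 = 180. Thus (-383|181) = -1.
d is a non-residue mod p, hence 181 remains inert in O_K.

181 remains inert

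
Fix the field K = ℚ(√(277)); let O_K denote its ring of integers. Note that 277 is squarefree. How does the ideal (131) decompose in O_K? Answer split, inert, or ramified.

131 splits in O_K

277 mod 4 = 1, hence disc K = 277 and O_K = ℤ[(1+√277)/2].
131 ∤ 277, so 131 is unramified.
(277/131) = 15^65 mod 131 = 1, giving Legendre symbol 1.
d is a quadratic residue mod p, hence 131 splits in O_K.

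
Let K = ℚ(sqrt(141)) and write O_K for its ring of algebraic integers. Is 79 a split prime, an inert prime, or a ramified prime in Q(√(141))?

d = 141 ≡ 1 (mod 4), so O_K = ℤ[(1+√141)/2] and disc(K) = d = 141.
disc(K) = 141 is not divisible by 79; 79 is unramified.
Compute (141/79) via Euler: 62^((79-1)/2) mod 79 = 1, so (141/79) = 1.
d is a quadratic residue mod p, hence 79 splits in O_K.

79 splits in O_K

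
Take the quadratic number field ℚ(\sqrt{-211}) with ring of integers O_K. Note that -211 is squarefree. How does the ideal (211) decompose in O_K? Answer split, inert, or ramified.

ramifies in O_K

d = -211 ≡ 1 (mod 4), so O_K = ℤ[(1+√-211)/2] and disc(K) = d = -211.
disc(K) = -211 = 211·(-1), so p = 211 is ramified.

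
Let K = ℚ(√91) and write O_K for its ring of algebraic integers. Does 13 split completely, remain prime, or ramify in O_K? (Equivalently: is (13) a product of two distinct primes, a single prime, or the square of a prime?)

ramified — (13) = 𝔭²

d = 91 ≡ 3 (mod 4), so O_K = ℤ[√91] and disc(K) = 4d = 364.
13 divides disc(K) = 364, so 13 ramifies.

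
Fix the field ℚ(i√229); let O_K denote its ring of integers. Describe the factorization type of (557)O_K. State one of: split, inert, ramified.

p splits

-229 mod 4 = 3, hence disc K = 4·(-229) = -916 and O_K = ℤ[√-229].
Since gcd(557, -916) = 1 the prime 557 does not ramify.
Euler's criterion: (-229)^278 mod 557 = 1. Thus (-229|557) = 1.
Legendre symbol 1 ⇒ 557 is split.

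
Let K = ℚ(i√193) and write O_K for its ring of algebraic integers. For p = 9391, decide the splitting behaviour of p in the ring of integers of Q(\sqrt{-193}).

p splits

Since -193 ≢ 1 mod 4, the ring of integers is ℤ[√-193] with discriminant 4·(-193) = -772.
Since gcd(9391, -772) = 1 the prime 9391 does not ramify.
Legendre symbol by Euler's criterion: (-193/9391) ≡ (-193)^4695 ≡ 1 (mod 9391), i.e. (-193/9391) = 1.
(-193/9391) = 1, so 9391 splits.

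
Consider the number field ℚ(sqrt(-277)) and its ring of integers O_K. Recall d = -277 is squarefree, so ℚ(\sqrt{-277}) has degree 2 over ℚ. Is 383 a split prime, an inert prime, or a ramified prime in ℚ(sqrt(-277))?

inert — (383) stays prime in O_K

-277 mod 4 = 3, hence disc K = 4·(-277) = -1108 and O_K = ℤ[√-277].
Since gcd(383, -1108) = 1 the prime 383 does not ramify.
Euler's criterion: (-277)^191 mod 383 = 382. Thus (-277|383) = -1.
(-277/383) = -1, so 383 is inert.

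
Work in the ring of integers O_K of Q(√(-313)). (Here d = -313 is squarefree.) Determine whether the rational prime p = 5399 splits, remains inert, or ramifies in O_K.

-313 mod 4 = 3, hence disc K = 4·(-313) = -1252 and O_K = ℤ[√-313].
5399 ∤ -1252, so 5399 is unramified.
(-313/5399) = 5086^2699 mod 5399 = 5398, giving Legendre symbol -1.
d is a non-residue mod p, hence 5399 remains inert in O_K.

inert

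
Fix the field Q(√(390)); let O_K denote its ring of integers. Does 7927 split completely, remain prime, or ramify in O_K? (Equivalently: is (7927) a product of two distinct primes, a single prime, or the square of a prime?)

390 mod 4 = 2, hence disc K = 4·390 = 1560 and O_K = ℤ[√390].
disc(K) = 1560 is not divisible by 7927; 7927 is unramified.
Euler's criterion: 390^3963 mod 7927 = 1. Thus (390|7927) = 1.
Legendre symbol 1 ⇒ 7927 is split.

p splits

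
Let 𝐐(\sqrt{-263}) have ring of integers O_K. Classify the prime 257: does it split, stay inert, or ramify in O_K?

inert — (257) stays prime in O_K

d = -263 ≡ 1 (mod 4), so O_K = ℤ[(1+√-263)/2] and disc(K) = d = -263.
Since gcd(257, -263) = 1 the prime 257 does not ramify.
(-263/257) = 251^128 mod 257 = 256, giving Legendre symbol -1.
(-263/257) = -1, so 257 is inert.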